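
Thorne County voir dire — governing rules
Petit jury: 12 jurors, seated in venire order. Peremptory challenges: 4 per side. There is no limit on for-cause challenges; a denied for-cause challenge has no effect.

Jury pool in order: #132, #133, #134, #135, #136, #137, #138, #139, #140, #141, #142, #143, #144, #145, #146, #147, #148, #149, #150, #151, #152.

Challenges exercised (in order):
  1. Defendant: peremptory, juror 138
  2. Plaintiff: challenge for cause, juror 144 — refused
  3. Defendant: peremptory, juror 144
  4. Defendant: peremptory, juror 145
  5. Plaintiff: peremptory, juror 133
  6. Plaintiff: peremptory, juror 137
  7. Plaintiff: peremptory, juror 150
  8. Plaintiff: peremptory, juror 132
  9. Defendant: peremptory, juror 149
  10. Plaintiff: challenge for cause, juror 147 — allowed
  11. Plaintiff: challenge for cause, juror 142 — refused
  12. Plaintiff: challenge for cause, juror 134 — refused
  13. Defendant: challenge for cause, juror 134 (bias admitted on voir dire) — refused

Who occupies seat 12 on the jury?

152

Removed: #132, #133, #137, #138, #144, #145, #147, #149, #150. (#134, #142 stay — for-cause denied.)
Filling seats in venire order through position 12: #134, #135, #136, #139, #140, #141, #142, #143, #146, #148, #151, #152.
So seat 12 is #152.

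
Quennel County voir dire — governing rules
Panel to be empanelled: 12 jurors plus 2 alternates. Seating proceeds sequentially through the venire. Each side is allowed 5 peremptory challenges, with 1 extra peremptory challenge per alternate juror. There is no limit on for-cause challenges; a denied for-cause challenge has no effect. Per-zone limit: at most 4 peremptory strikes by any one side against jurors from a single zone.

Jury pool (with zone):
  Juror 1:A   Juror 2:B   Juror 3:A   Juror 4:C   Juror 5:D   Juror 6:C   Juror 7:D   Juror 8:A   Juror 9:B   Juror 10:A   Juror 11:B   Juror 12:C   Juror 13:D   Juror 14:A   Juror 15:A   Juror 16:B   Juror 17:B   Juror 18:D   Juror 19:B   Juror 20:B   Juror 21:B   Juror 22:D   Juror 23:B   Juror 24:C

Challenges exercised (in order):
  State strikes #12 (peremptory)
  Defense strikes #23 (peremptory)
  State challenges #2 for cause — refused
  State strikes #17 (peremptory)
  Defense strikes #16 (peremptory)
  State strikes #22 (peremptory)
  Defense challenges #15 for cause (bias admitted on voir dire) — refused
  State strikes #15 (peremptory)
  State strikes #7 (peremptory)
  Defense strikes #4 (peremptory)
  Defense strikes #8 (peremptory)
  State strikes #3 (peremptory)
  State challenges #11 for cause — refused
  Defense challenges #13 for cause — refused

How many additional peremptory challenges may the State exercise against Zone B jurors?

1

State peremptories so far: #12, #17, #22, #15, #7, #3 — 6 of 7 used, 1 left overall.
Against Zone B: #17 — 1 used; per-zone cap 4 leaves 3.
Binding limit: min(1, 3) = 1.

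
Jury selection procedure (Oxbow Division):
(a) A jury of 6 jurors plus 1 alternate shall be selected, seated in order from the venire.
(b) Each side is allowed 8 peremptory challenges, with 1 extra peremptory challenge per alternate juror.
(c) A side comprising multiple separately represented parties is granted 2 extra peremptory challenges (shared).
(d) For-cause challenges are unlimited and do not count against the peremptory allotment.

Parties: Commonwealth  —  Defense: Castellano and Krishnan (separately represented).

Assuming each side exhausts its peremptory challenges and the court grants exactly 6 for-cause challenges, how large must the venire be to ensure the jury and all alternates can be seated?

33

Seats to fill: 6 + 1 alternates = 7.
Peremptories — Commonwealth: 8 + 1×1 = 9; Defense: 8 + 1×1 + 2 = 11; total 20.
For-cause removals: 6.
Minimum venire: 7 + 20 + 6 = 33.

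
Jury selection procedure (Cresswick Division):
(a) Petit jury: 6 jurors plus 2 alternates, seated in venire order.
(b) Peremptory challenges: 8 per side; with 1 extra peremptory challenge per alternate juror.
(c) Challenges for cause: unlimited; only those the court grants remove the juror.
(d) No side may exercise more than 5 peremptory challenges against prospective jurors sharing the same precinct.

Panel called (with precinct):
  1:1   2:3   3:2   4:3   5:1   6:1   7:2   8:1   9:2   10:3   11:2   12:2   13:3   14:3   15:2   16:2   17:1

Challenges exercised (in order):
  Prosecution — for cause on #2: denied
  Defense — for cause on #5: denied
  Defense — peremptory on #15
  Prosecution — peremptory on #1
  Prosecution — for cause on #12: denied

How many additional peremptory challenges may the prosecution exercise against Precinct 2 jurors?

Prosecution peremptories so far: #1 — 1 of 10 used, 9 left overall.
Against Precinct 2: none yet — per-precinct cap 5 leaves 5.
Binding limit: min(9, 5) = 5.

5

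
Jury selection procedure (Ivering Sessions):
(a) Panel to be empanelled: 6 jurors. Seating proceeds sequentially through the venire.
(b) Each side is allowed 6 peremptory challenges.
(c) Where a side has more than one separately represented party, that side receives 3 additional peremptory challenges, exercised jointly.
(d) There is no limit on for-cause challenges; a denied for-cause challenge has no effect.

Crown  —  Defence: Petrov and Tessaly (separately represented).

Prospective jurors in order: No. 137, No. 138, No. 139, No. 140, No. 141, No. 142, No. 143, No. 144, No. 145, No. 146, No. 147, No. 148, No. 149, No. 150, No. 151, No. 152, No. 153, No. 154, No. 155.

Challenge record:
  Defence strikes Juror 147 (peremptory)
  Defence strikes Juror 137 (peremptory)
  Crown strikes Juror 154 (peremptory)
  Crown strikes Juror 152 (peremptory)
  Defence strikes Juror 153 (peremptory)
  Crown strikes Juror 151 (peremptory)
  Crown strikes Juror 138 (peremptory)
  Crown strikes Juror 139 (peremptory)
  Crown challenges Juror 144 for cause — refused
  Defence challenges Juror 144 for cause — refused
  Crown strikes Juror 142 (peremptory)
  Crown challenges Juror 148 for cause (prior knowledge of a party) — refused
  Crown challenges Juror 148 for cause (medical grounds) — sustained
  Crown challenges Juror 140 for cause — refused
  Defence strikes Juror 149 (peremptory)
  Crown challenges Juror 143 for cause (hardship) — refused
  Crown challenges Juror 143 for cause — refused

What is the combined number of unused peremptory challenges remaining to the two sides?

5

Crown allotment: 6. Defence allotment: 6 base + 3 multi-party = 9.
Crown peremptories used: #154, #152, #151, #138, #139, #142 — 6 (for-cause on #144, #148, #148, #140, #143, #143 don't count).
Defence peremptories used: #147, #137, #153, #149 — 4 (the for-cause on #144 doesn't count).
Remaining: (6 − 6) + (9 − 4) = 5.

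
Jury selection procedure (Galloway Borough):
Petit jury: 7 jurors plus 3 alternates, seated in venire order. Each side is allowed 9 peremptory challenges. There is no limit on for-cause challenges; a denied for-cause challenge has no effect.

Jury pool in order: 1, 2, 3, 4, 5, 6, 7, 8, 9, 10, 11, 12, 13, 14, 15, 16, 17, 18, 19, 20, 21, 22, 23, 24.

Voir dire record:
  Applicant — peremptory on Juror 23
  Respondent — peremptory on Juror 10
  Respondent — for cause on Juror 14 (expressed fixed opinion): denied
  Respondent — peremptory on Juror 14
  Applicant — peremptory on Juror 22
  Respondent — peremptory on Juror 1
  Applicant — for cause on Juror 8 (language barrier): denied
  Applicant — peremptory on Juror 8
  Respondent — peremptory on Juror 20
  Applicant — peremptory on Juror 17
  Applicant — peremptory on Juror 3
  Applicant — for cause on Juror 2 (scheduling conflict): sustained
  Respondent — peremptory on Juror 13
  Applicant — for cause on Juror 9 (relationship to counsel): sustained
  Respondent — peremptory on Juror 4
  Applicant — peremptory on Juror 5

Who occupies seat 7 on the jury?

Removed: #1, #2, #3, #4, #5, #8, #9, #10, #13, #14, #17, #20, #22, #23.
Seating in order: seats 1–7 → #6, #7, #11, #12, #15, #16, #18; alternates → #19, #21, #24.
So seat 7 is #18.

18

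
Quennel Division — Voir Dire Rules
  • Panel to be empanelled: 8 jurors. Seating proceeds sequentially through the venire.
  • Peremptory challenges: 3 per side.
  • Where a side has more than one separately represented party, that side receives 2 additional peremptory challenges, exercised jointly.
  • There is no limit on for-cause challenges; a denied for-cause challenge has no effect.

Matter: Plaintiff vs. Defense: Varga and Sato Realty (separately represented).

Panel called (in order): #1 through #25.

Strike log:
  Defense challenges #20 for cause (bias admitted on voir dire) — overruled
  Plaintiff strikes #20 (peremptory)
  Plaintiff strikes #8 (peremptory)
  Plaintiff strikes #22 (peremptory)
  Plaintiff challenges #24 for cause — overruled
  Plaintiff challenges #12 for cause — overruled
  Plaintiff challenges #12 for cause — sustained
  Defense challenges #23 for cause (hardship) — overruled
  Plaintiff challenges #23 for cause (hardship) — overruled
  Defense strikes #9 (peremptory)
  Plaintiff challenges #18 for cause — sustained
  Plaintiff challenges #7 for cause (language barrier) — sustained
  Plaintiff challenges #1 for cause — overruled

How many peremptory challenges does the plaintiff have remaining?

Plaintiff allotment: 3.
Plaintiff peremptories used: #20, #8, #22 — 3 (for-cause on #24, #12, #12, #23, #18, #7, #1 don't count).
Remaining: 3 − 3 = 0.

0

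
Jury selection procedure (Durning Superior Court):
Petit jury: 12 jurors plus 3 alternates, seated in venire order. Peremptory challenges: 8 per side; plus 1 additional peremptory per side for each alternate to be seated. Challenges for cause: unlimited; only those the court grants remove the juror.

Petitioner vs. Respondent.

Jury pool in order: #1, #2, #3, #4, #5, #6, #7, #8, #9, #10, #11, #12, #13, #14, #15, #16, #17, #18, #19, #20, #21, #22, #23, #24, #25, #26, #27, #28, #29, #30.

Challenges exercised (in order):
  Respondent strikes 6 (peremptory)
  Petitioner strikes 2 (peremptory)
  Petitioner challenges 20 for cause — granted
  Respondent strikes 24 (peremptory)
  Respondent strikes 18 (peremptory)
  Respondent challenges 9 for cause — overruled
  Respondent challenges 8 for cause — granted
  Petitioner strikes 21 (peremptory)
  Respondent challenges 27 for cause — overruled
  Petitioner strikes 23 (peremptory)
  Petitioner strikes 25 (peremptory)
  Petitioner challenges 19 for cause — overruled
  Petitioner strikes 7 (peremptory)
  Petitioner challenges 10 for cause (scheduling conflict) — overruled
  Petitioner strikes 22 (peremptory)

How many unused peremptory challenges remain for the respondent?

8

Respondent allotment: 8 base + 1 × 3 alternates = 11.
Respondent peremptories used: #6, #24, #18 — 3 (for-cause on #9, #8, #27 don't count).
Remaining: 11 − 3 = 8.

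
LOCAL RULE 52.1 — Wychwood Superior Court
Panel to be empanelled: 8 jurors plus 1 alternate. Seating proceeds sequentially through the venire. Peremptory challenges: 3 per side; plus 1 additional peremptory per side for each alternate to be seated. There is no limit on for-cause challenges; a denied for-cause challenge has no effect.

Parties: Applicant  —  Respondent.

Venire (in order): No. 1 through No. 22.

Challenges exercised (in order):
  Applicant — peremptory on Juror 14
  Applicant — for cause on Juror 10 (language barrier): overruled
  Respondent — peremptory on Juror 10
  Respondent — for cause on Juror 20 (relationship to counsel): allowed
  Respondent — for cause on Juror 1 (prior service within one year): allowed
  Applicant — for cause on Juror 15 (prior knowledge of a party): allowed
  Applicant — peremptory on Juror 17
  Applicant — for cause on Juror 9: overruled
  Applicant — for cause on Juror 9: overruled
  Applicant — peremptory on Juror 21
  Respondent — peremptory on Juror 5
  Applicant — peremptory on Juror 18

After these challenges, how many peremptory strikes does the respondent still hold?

2

Respondent allotment: 3 base + 1 × 1 alternate = 4.
Respondent peremptories used: #10, #5 — 2 (for-cause on #20, #1 don't count).
Remaining: 4 − 2 = 2.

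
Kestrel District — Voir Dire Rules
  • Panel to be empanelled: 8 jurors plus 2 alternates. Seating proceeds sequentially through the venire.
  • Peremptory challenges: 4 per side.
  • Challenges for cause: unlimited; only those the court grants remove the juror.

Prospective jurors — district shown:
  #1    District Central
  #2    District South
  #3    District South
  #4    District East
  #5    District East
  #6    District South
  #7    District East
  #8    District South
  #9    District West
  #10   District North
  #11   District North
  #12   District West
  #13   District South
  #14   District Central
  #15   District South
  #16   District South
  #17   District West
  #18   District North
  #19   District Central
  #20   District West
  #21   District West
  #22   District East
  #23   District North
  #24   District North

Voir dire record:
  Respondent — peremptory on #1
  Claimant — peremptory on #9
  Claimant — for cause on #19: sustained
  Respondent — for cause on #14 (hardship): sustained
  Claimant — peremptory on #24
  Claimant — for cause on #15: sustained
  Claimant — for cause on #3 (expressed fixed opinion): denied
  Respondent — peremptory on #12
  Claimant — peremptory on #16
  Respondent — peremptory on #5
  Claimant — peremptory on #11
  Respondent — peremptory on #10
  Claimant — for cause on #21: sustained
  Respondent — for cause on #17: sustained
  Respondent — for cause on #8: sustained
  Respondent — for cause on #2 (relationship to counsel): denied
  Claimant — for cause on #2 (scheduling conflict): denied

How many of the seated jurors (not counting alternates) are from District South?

4

Removed: #1, #5, #8, #9, #10, #11, #12, #14, #15, #16, #17, #19, #21, #24.
Seated jurors 1–8: #2, #3, #4, #6, #7, #13, #18, #20 (alternates #22, #23 not counted).
Of those, in District South: #2, #3, #6, #13 → 4.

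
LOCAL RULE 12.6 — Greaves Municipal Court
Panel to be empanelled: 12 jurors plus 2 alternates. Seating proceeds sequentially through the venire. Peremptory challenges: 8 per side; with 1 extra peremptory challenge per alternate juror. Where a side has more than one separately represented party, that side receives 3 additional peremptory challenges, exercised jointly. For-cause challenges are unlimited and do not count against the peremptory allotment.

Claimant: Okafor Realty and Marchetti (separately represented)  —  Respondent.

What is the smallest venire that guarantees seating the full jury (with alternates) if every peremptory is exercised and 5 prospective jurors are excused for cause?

Seats to fill: 12 + 2 alternates = 14.
Peremptories — Claimant: 8 + 1×2 + 3 = 13; Respondent: 8 + 1×2 = 10; total 23.
For-cause removals: 5.
Minimum venire: 14 + 23 + 5 = 42.

42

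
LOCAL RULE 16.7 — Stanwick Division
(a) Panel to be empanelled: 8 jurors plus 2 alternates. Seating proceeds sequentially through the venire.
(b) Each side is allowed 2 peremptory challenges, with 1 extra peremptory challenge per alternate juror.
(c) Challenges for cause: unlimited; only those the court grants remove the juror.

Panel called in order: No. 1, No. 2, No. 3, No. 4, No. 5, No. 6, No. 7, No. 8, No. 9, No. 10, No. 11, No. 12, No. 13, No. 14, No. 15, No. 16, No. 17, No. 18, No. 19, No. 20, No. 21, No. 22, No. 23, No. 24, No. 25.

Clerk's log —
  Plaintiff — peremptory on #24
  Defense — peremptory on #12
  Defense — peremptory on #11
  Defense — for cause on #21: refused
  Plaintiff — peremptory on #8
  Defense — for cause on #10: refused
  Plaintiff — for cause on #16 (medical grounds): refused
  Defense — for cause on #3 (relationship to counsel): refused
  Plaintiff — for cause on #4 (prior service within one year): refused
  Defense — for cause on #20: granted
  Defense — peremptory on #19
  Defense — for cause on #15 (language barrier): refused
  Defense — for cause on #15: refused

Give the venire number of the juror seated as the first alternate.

Removed: #8, #11, #12, #19, #20, #24. (#3, #4, #10, #15, #16, #21 stay — for-cause denied.)
Seating in order: seats 1–8 → #1, #2, #3, #4, #5, #6, #7, #9; alternates → #10, #13.
So alternate 1 is #10.

10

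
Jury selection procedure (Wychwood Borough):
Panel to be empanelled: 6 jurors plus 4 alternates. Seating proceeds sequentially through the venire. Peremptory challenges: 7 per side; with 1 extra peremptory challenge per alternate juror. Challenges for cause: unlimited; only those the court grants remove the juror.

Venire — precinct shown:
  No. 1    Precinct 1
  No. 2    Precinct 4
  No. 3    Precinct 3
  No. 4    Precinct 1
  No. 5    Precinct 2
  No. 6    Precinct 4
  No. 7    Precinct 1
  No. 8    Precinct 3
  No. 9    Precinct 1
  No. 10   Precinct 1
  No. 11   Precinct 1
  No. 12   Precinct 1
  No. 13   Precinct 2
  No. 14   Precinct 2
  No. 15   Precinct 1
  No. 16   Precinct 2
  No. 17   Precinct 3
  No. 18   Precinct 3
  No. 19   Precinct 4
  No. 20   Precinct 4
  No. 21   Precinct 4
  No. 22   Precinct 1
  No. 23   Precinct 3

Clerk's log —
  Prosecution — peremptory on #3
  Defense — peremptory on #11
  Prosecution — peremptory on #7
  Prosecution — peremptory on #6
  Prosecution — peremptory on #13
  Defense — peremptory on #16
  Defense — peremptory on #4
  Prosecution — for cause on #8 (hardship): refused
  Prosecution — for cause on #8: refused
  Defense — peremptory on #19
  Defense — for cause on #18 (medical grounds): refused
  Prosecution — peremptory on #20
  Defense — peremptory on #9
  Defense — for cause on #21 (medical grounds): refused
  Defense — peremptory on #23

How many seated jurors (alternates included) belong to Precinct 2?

Removed: #3, #4, #6, #7, #9, #11, #13, #16, #19, #20, #23.
Seated (10 incl. alternates): #1, #2, #5, #8, #10, #12, #14, #15, #17, #18.
Of those, in Precinct 2: #5, #14 → 2.

2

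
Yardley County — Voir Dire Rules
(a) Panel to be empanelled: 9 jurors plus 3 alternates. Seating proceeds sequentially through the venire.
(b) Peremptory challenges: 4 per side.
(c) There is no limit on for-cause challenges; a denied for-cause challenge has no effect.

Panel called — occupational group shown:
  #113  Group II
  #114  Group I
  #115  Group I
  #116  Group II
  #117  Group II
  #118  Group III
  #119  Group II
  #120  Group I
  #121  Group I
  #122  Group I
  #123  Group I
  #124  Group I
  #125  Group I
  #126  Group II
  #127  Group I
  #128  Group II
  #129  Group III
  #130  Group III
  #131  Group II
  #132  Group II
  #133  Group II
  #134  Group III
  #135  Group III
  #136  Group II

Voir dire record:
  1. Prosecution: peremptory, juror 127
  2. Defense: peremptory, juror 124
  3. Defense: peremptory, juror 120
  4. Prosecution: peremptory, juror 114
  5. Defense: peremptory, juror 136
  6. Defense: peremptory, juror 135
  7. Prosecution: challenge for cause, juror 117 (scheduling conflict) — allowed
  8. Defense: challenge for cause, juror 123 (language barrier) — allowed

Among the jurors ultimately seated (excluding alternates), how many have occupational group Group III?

1

Removed: #114, #117, #120, #123, #124, #127, #135, #136.
Seated jurors 1–9: #113, #115, #116, #118, #119, #121, #122, #125, #126 (alternates #128, #129, #130 not counted).
Of those, in Group III: #118 → 1.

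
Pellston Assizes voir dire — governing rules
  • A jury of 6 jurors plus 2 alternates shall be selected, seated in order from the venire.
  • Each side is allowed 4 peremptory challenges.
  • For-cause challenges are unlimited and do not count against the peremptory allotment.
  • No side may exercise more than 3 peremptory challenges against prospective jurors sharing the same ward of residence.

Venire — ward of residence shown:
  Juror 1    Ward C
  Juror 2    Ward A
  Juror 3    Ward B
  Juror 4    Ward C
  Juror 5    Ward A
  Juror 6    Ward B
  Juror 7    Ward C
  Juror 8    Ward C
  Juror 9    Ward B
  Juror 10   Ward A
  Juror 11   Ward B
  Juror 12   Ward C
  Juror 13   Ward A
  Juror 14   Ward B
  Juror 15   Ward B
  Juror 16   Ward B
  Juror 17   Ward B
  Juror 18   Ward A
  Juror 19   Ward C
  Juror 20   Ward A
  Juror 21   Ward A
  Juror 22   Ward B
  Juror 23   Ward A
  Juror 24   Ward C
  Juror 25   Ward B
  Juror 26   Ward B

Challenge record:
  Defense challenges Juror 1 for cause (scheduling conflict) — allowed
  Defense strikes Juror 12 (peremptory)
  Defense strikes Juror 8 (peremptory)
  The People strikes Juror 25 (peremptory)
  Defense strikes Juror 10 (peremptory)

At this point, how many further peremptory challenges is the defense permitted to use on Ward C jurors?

Defense peremptories so far: #12, #8, #10 — 3 of 4 used, 1 left overall.
Against Ward C: #12, #8 — 2 used; per-ward cap 3 leaves 1.
Binding limit: min(1, 1) = 1.

1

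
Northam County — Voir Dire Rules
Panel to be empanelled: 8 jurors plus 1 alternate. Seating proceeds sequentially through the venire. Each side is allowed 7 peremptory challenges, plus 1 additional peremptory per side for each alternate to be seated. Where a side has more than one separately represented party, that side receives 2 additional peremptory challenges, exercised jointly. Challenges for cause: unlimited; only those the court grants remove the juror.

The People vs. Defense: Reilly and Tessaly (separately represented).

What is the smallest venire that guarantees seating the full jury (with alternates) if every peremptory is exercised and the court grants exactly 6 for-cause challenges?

33

Seats to fill: 8 + 1 alternates = 9.
Peremptories — The People: 7 + 1×1 = 8; Defense: 7 + 1×1 + 2 = 10; total 18.
For-cause removals: 6.
Minimum venire: 9 + 18 + 6 = 33.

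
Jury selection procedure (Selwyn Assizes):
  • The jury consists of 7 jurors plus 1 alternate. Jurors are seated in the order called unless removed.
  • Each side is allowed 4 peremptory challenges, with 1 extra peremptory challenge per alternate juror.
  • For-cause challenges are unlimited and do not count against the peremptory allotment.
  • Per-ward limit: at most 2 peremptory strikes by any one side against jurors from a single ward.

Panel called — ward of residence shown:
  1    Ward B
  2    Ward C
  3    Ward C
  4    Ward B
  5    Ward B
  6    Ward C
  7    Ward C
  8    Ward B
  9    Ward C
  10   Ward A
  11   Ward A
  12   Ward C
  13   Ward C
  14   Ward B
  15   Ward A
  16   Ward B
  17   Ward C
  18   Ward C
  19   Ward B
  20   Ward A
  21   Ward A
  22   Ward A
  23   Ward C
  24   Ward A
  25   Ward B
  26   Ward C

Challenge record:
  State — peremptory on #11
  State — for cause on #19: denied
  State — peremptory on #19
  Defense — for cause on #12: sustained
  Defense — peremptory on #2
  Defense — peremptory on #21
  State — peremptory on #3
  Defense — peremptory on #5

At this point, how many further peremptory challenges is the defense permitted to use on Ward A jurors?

1

Defense peremptories so far: #2, #21, #5 — 3 of 5 used, 2 left overall.
Against Ward A: #21 — 1 used; per-ward cap 2 leaves 1.
Binding limit: min(2, 1) = 1.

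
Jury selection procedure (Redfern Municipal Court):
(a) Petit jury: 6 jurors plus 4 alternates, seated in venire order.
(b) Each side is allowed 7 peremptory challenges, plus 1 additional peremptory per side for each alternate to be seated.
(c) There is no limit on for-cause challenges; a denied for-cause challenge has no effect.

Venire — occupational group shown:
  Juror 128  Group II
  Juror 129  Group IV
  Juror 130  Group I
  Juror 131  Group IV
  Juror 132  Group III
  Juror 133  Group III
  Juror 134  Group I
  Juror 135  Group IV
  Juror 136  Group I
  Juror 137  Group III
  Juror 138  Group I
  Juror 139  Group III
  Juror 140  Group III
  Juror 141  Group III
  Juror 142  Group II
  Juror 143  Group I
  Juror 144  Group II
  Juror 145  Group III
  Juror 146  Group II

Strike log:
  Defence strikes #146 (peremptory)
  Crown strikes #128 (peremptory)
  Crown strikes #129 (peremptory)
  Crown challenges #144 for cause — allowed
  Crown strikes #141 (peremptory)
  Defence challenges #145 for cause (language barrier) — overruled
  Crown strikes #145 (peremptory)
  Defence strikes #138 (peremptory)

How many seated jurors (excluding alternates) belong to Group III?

2

Removed: #128, #129, #138, #141, #144, #145, #146.
Seated jurors 1–6: #130, #131, #132, #133, #134, #135 (alternates #136, #137, #139, #140 not counted).
Of those, in Group III: #132, #133 → 2.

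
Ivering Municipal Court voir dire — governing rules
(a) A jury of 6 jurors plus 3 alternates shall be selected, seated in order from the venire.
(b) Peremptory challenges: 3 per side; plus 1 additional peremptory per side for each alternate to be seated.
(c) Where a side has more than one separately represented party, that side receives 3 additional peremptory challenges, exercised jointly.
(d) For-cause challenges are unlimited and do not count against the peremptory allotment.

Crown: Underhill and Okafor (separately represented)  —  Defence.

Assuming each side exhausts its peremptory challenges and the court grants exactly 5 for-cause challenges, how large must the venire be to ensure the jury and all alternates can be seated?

29

Seats to fill: 6 + 3 alternates = 9.
Peremptories — Crown: 3 + 1×3 + 3 = 9; Defence: 3 + 1×3 = 6; total 15.
For-cause removals: 5.
Minimum venire: 9 + 15 + 5 = 29.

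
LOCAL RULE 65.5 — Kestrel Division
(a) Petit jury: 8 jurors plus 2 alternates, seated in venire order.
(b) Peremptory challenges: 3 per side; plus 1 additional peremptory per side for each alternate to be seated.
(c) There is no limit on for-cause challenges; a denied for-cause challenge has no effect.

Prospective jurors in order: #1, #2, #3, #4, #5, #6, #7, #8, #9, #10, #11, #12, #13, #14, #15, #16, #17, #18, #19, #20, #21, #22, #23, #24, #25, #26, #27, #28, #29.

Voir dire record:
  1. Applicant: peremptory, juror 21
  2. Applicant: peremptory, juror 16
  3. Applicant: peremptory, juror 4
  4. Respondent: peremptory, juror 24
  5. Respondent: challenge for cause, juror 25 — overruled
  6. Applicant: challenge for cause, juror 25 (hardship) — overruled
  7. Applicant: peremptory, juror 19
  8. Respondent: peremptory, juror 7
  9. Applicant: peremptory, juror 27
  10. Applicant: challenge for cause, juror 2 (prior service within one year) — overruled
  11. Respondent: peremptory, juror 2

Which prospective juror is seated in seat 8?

11

Removed: #2, #4, #7, #16, #19, #21, #24, #27. (#25 stays — for-cause denied.)
Filling seats in venire order through position 8: #1, #3, #5, #6, #8, #9, #10, #11.
So seat 8 is #11.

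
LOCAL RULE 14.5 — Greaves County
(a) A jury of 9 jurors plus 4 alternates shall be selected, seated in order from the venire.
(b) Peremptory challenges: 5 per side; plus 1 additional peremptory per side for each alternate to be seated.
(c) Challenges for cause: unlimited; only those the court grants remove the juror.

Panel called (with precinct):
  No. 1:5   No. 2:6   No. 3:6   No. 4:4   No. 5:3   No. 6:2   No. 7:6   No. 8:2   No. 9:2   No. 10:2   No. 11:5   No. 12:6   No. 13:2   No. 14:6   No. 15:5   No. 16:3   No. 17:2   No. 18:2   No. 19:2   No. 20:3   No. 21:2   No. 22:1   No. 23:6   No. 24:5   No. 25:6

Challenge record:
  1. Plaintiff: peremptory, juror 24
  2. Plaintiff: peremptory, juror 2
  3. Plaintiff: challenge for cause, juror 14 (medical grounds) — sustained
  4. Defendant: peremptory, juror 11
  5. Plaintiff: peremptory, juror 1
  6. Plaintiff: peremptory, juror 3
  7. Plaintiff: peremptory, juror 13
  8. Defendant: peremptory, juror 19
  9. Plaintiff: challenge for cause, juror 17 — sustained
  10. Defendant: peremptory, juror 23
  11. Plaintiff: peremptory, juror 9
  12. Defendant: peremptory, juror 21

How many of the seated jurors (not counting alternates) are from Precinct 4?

1

Removed: #1, #2, #3, #9, #11, #13, #14, #17, #19, #21, #23, #24.
Seated jurors 1–9: #4, #5, #6, #7, #8, #10, #12, #15, #16 (alternates #18, #20, #22, #25 not counted).
Of those, in Precinct 4: #4 → 1.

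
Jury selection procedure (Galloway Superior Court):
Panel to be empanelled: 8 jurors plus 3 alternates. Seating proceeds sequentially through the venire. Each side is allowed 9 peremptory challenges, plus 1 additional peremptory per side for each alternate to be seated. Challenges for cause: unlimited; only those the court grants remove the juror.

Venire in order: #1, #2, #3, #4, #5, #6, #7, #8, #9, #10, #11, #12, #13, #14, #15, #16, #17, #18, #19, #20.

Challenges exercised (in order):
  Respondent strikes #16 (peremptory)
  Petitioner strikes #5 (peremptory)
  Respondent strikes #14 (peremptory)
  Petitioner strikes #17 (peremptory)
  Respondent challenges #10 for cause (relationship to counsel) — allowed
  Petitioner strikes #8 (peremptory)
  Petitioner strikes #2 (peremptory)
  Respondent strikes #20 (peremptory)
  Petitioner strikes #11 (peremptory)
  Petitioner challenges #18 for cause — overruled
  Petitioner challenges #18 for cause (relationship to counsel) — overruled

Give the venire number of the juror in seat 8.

13

Removed: #2, #5, #8, #10, #11, #14, #16, #17, #20. (#18 stays — for-cause denied.)
Seating in order: seats 1–8 → #1, #3, #4, #6, #7, #9, #12, #13; alternates → #15, #18, #19.
So seat 8 is #13.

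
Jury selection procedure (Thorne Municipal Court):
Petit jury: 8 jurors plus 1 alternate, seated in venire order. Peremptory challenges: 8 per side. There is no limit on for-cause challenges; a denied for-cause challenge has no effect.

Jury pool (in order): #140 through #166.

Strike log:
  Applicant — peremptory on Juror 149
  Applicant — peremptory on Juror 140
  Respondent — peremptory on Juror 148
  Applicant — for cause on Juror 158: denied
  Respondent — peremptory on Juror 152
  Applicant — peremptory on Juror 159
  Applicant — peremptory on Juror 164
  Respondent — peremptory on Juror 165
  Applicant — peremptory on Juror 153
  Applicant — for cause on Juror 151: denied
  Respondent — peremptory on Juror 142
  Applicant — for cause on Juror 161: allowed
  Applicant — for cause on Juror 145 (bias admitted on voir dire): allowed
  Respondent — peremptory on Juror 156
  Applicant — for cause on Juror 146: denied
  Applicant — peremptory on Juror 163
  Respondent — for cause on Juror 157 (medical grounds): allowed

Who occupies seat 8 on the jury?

154

Removed: #140, #142, #145, #148, #149, #152, #153, #156, #157, #159, #161, #163, #164, #165. (#146, #151, #158 stay — for-cause denied.)
Seating in order: seats 1–8 → #141, #143, #144, #146, #147, #150, #151, #154; alternates → #155.
So seat 8 is #154.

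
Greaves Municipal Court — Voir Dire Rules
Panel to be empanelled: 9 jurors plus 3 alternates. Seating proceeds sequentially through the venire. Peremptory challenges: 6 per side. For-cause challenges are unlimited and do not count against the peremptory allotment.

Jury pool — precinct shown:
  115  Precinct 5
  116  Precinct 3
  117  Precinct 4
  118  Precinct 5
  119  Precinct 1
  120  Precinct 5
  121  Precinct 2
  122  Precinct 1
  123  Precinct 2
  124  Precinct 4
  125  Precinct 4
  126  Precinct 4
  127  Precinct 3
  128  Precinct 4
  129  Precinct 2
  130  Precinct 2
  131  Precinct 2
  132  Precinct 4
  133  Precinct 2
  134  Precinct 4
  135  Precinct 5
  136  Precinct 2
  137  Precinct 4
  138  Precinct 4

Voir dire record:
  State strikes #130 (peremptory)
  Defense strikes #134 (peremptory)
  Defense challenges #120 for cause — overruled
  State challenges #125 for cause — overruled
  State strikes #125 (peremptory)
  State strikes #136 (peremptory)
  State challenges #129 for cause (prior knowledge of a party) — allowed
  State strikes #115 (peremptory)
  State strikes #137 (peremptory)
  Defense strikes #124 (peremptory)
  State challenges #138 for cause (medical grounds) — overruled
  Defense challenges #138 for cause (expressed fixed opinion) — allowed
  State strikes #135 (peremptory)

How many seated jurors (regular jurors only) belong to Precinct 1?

Removed: #115, #124, #125, #129, #130, #134, #135, #136, #137, #138.
Seated jurors 1–9: #116, #117, #118, #119, #120, #121, #122, #123, #126 (alternates #127, #128, #131 not counted).
Of those, in Precinct 1: #119, #122 → 2.

2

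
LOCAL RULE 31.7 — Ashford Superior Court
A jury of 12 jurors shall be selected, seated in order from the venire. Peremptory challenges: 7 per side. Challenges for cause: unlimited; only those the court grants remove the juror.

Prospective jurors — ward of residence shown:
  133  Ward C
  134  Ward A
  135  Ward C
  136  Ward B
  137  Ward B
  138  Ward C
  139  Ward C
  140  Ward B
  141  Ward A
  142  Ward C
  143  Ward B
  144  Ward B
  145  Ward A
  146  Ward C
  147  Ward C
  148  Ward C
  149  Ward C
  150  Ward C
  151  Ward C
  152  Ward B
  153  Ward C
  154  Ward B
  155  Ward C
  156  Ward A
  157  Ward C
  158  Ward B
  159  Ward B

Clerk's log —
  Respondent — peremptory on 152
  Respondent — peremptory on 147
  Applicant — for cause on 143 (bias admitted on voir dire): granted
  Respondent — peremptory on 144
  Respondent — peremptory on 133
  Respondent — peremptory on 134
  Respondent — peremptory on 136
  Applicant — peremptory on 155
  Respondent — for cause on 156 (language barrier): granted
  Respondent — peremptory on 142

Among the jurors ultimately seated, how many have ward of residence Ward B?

Removed: #133, #134, #136, #142, #143, #144, #147, #152, #155, #156.
Seated jurors 1–12: #135, #137, #138, #139, #140, #141, #145, #146, #148, #149, #150, #151.
Of those, in Ward B: #137, #140 → 2.

2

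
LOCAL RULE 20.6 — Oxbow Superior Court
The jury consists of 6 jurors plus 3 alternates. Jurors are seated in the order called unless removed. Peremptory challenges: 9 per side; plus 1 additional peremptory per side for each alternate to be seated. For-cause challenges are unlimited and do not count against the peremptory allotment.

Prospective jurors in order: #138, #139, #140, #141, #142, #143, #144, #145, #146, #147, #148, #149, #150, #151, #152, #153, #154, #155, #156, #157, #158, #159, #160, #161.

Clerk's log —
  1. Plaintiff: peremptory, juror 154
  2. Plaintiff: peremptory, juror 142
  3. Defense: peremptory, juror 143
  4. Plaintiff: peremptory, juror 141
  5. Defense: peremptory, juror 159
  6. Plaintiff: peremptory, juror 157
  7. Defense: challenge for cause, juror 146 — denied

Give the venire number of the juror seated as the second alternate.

148

Removed: #141, #142, #143, #154, #157, #159. (#146 stays — for-cause denied.)
Seating in order: seats 1–6 → #138, #139, #140, #144, #145, #146; alternates → #147, #148, #149.
So alternate 2 is #148.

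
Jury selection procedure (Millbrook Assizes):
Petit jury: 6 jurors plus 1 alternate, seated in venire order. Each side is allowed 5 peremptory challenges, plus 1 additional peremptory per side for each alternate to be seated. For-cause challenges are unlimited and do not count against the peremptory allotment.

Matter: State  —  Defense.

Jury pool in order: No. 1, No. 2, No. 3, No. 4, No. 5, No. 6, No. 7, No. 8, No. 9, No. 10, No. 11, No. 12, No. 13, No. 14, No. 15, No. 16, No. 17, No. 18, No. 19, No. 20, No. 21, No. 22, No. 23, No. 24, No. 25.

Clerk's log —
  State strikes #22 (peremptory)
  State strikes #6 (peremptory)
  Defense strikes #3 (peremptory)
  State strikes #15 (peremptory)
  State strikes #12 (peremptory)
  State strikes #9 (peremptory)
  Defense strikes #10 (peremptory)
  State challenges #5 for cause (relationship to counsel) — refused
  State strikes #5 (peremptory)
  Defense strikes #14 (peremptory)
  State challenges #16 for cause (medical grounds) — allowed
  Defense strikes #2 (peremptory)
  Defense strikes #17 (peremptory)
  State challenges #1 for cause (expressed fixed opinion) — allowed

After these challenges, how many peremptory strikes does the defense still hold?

Defense allotment: 5 base + 1 × 1 alternate = 6.
Defense peremptories used: #3, #10, #14, #2, #17 — 5.
Remaining: 6 − 5 = 1.

1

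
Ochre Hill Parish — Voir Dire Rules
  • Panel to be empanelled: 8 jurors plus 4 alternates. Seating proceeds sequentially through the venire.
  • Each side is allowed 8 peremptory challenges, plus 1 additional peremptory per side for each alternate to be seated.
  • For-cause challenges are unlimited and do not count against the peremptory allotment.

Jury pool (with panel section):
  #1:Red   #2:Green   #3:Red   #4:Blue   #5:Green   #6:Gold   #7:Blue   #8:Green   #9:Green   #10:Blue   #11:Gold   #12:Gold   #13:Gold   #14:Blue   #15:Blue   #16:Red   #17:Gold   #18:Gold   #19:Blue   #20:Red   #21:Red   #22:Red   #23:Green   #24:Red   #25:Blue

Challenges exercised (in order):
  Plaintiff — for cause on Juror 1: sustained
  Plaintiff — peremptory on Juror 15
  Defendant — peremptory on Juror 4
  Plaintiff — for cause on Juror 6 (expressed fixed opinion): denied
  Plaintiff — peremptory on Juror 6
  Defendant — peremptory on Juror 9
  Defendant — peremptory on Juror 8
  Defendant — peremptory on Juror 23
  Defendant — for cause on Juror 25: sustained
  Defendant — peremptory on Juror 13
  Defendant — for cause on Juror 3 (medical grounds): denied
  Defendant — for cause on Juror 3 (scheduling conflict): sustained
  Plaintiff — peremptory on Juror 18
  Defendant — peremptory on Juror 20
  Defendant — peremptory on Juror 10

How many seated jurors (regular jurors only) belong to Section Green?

Removed: #1, #3, #4, #6, #8, #9, #10, #13, #15, #18, #20, #23, #25.
Seated jurors 1–8: #2, #5, #7, #11, #12, #14, #16, #17 (alternates #19, #21, #22, #24 not counted).
Of those, in Section Green: #2, #5 → 2.

2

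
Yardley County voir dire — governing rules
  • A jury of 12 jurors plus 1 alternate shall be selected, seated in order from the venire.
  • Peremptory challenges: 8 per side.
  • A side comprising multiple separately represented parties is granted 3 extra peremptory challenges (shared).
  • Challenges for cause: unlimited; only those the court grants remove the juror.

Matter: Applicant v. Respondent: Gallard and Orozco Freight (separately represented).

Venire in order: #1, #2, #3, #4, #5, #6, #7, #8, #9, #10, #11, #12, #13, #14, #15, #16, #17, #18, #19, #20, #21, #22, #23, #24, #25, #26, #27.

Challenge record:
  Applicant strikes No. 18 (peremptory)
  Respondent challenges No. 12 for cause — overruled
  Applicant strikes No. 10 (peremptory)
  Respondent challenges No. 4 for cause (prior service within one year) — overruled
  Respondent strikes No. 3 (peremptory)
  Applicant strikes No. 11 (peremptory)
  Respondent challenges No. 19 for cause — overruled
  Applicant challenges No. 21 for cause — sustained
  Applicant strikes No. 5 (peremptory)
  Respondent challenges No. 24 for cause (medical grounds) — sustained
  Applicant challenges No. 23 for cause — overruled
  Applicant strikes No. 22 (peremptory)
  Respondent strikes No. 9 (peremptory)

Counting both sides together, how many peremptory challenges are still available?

12

Applicant allotment: 8. Respondent allotment: 8 base + 3 multi-party = 11.
Applicant peremptories used: #18, #10, #11, #5, #22 — 5 (for-cause on #21, #23 don't count).
Respondent peremptories used: #3, #9 — 2 (for-cause on #12, #4, #19, #24 don't count).
Remaining: (8 − 5) + (11 − 2) = 12.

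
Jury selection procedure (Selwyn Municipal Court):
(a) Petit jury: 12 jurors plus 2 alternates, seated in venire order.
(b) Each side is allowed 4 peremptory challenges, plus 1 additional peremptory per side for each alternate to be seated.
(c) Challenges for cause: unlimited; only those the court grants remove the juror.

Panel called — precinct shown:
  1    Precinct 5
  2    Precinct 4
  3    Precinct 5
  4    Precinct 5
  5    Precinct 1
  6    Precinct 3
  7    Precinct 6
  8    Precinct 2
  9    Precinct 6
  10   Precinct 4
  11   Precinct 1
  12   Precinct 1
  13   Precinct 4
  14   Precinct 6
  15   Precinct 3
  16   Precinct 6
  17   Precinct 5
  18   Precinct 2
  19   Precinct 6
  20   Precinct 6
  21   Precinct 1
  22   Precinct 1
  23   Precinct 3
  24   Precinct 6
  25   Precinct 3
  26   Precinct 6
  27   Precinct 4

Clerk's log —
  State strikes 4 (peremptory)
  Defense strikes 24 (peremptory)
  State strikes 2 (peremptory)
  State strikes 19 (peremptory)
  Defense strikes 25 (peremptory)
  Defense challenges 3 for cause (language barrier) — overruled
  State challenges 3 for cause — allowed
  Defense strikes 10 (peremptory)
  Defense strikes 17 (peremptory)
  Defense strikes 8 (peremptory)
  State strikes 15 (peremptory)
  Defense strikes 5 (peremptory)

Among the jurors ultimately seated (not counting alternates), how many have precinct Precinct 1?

Removed: #2, #3, #4, #5, #8, #10, #15, #17, #19, #24, #25.
Seated jurors 1–12: #1, #6, #7, #9, #11, #12, #13, #14, #16, #18, #20, #21 (alternates #22, #23 not counted).
Of those, in Precinct 1: #11, #12, #21 → 3.

3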